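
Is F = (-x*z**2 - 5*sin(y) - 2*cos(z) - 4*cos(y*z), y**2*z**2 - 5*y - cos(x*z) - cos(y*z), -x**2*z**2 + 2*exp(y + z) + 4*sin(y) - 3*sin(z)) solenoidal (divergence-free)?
No, ∇·F = -2*x**2*z + 2*y*z**2 - z**2 + z*sin(y*z) + 2*exp(y + z) - 3*cos(z) - 5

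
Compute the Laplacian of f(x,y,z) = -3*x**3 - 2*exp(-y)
-18*x - 2*exp(-y)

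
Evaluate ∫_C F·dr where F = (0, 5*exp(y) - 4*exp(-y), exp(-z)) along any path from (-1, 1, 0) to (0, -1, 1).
1 - E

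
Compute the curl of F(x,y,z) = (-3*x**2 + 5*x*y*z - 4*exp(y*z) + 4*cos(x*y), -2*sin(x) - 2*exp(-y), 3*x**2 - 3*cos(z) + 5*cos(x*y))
(-5*x*sin(x*y), 5*x*y - 6*x - 4*y*exp(y*z) + 5*y*sin(x*y), -5*x*z + 4*x*sin(x*y) + 4*z*exp(y*z) - 2*cos(x))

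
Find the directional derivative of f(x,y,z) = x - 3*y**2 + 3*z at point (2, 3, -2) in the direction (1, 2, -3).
-22*sqrt(14)/7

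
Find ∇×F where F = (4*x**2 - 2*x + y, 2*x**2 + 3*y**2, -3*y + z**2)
(-3, 0, 4*x - 1)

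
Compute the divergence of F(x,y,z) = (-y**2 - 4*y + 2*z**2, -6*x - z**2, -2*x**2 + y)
0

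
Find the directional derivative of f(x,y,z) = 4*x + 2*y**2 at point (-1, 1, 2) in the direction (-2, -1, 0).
-12*sqrt(5)/5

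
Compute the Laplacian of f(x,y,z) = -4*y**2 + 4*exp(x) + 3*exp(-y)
4*exp(x) - 8 + 3*exp(-y)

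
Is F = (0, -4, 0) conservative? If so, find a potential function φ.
Yes, F is conservative. φ = -4*y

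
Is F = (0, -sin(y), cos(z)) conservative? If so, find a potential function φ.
Yes, F is conservative. φ = sin(z) + cos(y)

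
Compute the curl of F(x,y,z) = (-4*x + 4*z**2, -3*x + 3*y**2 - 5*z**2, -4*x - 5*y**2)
(-10*y + 10*z, 8*z + 4, -3)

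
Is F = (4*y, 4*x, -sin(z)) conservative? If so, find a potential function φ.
Yes, F is conservative. φ = 4*x*y + cos(z)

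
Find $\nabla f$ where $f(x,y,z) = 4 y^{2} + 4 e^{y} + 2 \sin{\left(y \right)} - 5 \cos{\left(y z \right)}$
(0, 8*y + 5*z*sin(y*z) + 4*exp(y) + 2*cos(y), 5*y*sin(y*z))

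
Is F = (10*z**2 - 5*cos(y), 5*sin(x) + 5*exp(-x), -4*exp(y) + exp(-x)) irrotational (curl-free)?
No, ∇×F = (-4*exp(y), 20*z + exp(-x), -5*sin(y) + 5*cos(x) - 5*exp(-x))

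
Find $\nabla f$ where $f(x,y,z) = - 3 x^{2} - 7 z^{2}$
(-6*x, 0, -14*z)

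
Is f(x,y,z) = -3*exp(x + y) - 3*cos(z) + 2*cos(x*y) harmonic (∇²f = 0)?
No, ∇²f = -2*x**2*cos(x*y) - 2*y**2*cos(x*y) - 6*exp(x + y) + 3*cos(z)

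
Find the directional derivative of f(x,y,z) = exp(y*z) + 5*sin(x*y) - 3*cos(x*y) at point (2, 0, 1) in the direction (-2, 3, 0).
33*sqrt(13)/13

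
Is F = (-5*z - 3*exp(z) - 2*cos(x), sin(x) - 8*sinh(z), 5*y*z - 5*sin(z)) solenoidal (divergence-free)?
No, ∇·F = 5*y + 2*sin(x) - 5*cos(z)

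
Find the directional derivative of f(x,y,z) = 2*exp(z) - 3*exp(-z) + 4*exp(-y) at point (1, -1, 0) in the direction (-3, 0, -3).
-5*sqrt(2)/2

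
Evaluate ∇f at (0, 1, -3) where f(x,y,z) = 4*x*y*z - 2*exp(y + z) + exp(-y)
(-12, (-E - 2)*exp(-2), -2*exp(-2))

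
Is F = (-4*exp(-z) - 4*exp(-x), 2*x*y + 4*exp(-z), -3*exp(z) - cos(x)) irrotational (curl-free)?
No, ∇×F = (4*exp(-z), -sin(x) + 4*exp(-z), 2*y)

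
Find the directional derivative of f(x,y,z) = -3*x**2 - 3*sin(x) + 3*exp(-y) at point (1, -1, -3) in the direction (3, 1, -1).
-3*sqrt(11)*(3*cos(1) + E + 6)/11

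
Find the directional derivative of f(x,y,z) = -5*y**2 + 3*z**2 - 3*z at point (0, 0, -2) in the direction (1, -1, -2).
5*sqrt(6)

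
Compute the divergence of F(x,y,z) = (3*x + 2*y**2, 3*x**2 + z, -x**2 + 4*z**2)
8*z + 3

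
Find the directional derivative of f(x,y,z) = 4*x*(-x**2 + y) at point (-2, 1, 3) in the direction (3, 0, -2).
-132*sqrt(13)/13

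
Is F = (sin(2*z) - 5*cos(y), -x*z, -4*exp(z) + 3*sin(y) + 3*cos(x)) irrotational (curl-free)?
No, ∇×F = (x + 3*cos(y), 3*sin(x) + 2*cos(2*z), -z - 5*sin(y))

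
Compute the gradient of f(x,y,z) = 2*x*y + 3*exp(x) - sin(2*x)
(2*y + 3*exp(x) - 2*cos(2*x), 2*x, 0)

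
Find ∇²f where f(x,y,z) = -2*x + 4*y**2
8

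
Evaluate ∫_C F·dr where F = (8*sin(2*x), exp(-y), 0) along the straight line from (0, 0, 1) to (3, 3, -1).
-4*cos(6) - exp(-3) + 5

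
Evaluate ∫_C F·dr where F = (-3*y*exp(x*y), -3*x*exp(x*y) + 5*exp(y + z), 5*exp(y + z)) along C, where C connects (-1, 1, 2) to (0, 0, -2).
-5*exp(3) - 3 + 5*exp(-2) + 3*exp(-1)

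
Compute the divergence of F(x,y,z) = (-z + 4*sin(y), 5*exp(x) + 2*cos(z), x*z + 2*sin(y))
x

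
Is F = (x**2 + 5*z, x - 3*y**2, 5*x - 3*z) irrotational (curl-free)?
No, ∇×F = (0, 0, 1)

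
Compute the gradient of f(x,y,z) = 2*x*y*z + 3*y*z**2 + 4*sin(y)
(2*y*z, 2*x*z + 3*z**2 + 4*cos(y), 2*y*(x + 3*z))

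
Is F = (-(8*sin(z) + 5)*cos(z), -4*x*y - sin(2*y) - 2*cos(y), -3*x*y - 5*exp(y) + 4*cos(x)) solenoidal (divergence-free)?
No, ∇·F = -4*x + 2*sin(y) - 2*cos(2*y)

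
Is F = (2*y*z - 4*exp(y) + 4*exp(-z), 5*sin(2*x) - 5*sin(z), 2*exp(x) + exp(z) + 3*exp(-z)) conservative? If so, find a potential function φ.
No, ∇×F = (5*cos(z), 2*y - 2*exp(x) - 4*exp(-z), -2*z + 4*exp(y) + 10*cos(2*x)) ≠ 0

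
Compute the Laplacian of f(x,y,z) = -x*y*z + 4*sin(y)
-4*sin(y)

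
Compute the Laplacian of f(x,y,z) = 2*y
0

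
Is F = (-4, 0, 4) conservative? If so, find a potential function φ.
Yes, F is conservative. φ = -4*x + 4*z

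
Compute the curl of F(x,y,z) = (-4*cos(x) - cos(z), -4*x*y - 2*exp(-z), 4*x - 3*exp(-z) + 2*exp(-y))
(-2*exp(-z) - 2*exp(-y), sin(z) - 4, -4*y)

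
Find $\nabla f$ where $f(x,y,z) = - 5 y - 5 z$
(0, -5, -5)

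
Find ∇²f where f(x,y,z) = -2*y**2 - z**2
-6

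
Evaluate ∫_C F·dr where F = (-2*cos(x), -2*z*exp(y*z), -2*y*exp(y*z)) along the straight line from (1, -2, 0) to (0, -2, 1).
-2*exp(-2) + 2*sin(1) + 2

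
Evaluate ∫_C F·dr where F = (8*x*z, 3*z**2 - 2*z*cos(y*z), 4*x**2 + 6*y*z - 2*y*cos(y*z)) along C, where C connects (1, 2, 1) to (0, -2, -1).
-16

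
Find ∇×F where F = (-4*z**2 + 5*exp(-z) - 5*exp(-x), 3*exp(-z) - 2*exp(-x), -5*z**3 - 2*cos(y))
(2*sin(y) + 3*exp(-z), -8*z - 5*exp(-z), 2*exp(-x))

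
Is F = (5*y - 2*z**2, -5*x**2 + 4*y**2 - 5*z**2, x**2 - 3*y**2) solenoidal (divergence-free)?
No, ∇·F = 8*y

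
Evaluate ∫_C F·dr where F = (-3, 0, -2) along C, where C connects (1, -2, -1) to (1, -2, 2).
-6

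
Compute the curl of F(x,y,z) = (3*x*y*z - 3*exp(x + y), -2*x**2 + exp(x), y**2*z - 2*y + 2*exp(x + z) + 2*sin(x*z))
(2*y*z - 2, 3*x*y - 2*z*cos(x*z) - 2*exp(x + z), -3*x*z - 4*x + exp(x) + 3*exp(x + y))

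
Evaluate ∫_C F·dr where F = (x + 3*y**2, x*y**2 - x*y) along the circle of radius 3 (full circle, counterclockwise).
81*pi/4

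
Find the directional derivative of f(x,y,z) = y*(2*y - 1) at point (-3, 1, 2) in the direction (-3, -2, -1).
-3*sqrt(14)/7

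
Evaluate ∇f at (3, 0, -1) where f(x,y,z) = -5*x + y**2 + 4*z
(-5, 0, 4)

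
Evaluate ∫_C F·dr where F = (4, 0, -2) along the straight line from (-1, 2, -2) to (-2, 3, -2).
-4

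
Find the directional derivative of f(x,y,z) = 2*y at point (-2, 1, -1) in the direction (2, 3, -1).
3*sqrt(14)/7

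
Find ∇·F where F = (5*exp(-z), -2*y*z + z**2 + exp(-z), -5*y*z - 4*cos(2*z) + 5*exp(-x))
-5*y - 2*z + 8*sin(2*z)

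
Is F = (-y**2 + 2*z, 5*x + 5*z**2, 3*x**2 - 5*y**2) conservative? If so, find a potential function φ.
No, ∇×F = (-10*y - 10*z, 2 - 6*x, 2*y + 5) ≠ 0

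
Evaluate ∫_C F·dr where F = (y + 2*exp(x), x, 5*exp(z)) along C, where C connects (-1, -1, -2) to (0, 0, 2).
-2*exp(-1) - 5*exp(-2) + 1 + 5*exp(2)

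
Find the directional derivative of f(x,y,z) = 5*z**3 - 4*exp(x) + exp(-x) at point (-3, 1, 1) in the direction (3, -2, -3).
3*sqrt(22)*(-exp(6) - 15*exp(3) - 4)*exp(-3)/22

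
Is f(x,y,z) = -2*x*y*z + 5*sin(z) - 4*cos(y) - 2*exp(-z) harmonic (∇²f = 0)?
No, ∇²f = -5*sin(z) + 4*cos(y) - 2*exp(-z)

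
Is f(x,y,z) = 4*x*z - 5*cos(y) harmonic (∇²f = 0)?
No, ∇²f = 5*cos(y)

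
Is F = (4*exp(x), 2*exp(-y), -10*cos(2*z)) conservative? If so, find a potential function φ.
Yes, F is conservative. φ = 4*exp(x) - 5*sin(2*z) - 2*exp(-y)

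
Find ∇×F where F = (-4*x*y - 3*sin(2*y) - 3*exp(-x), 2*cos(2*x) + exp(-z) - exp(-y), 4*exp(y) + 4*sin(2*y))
(4*exp(y) + 8*cos(2*y) + exp(-z), 0, 4*x - 4*sin(2*x) + 6*cos(2*y))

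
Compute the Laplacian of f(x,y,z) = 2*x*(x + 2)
4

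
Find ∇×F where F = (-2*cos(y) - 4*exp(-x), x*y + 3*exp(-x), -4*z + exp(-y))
(-exp(-y), 0, y - 2*sin(y) - 3*exp(-x))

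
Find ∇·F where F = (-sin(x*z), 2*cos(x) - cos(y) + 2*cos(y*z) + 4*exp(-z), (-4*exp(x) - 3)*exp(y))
-2*z*sin(y*z) - z*cos(x*z) + sin(y)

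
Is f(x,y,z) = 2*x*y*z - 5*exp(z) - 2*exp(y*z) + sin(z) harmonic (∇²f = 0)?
No, ∇²f = -2*y**2*exp(y*z) - 2*z**2*exp(y*z) - 5*exp(z) - sin(z)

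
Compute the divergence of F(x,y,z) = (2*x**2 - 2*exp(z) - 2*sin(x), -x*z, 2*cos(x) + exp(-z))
4*x - 2*cos(x) - exp(-z)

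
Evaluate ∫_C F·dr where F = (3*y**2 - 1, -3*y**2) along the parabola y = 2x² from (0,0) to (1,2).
-33/5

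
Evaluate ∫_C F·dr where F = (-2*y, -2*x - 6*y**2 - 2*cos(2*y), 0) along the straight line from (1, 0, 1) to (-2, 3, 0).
-42 - sin(6)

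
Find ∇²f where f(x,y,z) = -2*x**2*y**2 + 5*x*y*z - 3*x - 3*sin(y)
-4*x**2 - 4*y**2 + 3*sin(y)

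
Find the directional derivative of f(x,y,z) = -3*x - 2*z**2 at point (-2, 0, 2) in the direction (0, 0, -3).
8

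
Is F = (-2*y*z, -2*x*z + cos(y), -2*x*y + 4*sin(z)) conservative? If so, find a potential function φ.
Yes, F is conservative. φ = -2*x*y*z + sin(y) - 4*cos(z)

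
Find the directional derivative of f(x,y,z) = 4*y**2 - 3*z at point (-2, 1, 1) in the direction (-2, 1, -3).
17*sqrt(14)/14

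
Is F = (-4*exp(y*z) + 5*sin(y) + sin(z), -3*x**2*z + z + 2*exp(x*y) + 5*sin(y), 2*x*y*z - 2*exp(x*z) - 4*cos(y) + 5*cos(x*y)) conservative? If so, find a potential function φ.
No, ∇×F = (3*x**2 + 2*x*z - 5*x*sin(x*y) + 4*sin(y) - 1, -2*y*z - 4*y*exp(y*z) + 5*y*sin(x*y) + 2*z*exp(x*z) + cos(z), -6*x*z + 2*y*exp(x*y) + 4*z*exp(y*z) - 5*cos(y)) ≠ 0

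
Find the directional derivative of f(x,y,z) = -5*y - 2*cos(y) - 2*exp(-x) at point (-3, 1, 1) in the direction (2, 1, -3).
sqrt(14)*(-5 + 2*sin(1) + 4*exp(3))/14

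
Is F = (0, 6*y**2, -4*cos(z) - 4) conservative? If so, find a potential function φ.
Yes, F is conservative. φ = 2*y**3 - 4*z - 4*sin(z)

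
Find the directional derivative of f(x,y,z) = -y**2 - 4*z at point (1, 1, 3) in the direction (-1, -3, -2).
sqrt(14)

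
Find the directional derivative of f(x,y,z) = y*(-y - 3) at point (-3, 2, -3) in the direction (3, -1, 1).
7*sqrt(11)/11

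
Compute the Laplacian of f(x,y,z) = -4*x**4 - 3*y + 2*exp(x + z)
-48*x**2 + 4*exp(x + z)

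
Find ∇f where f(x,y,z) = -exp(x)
(-exp(x), 0, 0)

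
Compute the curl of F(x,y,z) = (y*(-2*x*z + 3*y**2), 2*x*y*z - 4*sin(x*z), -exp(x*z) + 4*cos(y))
(-2*x*y + 4*x*cos(x*z) - 4*sin(y), -2*x*y + z*exp(x*z), 2*x*z - 9*y**2 + 2*y*z - 4*z*cos(x*z))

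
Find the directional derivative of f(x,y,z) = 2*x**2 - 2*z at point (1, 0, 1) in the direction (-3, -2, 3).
-9*sqrt(22)/11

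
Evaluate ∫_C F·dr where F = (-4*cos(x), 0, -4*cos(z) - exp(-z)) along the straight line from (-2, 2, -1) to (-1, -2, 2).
-8*sin(2) - E + exp(-2)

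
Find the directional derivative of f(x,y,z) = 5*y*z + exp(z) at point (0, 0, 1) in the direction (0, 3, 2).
sqrt(13)*(2*E + 15)/13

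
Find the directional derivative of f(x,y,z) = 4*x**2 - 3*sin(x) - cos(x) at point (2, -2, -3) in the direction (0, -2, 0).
0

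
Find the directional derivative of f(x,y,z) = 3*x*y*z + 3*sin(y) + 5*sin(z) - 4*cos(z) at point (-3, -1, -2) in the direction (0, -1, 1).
sqrt(2)*(-9 - 4*sin(2) + 5*cos(2) - 3*cos(1))/2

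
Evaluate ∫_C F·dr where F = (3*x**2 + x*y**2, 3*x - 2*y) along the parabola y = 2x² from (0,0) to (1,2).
5/3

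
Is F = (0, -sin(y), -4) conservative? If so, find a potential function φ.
Yes, F is conservative. φ = -4*z + cos(y)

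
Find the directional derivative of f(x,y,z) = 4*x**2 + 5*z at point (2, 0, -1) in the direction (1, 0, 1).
21*sqrt(2)/2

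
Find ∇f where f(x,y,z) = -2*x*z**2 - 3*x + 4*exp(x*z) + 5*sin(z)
(-2*z**2 + 4*z*exp(x*z) - 3, 0, -4*x*z + 4*x*exp(x*z) + 5*cos(z))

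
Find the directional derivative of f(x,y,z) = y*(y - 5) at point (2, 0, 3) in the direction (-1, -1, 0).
5*sqrt(2)/2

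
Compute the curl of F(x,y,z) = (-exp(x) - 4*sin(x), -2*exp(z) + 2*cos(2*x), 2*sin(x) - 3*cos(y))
(2*exp(z) + 3*sin(y), -2*cos(x), -4*sin(2*x))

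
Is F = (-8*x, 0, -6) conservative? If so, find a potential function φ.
Yes, F is conservative. φ = -4*x**2 - 6*z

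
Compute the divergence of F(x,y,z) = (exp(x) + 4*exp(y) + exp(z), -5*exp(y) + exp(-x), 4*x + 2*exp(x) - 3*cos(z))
exp(x) - 5*exp(y) + 3*sin(z)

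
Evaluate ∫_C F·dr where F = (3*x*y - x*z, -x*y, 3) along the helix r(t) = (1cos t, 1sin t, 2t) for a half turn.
-2/3 + 11*pi/2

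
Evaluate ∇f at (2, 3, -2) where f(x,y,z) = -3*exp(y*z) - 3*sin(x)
(-3*cos(2), 6*exp(-6), -9*exp(-6))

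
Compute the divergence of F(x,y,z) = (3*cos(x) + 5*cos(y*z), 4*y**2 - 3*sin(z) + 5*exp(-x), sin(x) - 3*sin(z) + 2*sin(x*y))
8*y - 3*sin(x) - 3*cos(z)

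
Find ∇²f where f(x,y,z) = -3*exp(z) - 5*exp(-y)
-3*exp(z) - 5*exp(-y)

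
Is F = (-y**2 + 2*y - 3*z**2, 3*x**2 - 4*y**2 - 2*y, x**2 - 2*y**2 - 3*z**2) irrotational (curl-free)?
No, ∇×F = (-4*y, -2*x - 6*z, 6*x + 2*y - 2)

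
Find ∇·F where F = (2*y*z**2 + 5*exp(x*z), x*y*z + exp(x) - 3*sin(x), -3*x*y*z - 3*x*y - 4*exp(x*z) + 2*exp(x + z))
-3*x*y + x*z - 4*x*exp(x*z) + 5*z*exp(x*z) + 2*exp(x + z)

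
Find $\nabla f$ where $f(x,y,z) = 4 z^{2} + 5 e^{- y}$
(0, -5*exp(-y), 8*z)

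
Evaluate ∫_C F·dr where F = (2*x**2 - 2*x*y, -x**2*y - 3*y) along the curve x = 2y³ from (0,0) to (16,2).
45314/21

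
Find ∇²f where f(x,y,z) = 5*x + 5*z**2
10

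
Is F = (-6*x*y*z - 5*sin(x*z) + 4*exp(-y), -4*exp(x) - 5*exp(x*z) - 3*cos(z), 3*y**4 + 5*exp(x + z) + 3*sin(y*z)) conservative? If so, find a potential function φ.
No, ∇×F = (5*x*exp(x*z) + 12*y**3 + 3*z*cos(y*z) - 3*sin(z), -6*x*y - 5*x*cos(x*z) - 5*exp(x + z), 6*x*z - 5*z*exp(x*z) - 4*exp(x) + 4*exp(-y)) ≠ 0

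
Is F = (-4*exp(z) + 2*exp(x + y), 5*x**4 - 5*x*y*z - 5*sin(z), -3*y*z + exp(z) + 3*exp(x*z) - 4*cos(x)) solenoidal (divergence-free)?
No, ∇·F = -5*x*z + 3*x*exp(x*z) - 3*y + exp(z) + 2*exp(x + y)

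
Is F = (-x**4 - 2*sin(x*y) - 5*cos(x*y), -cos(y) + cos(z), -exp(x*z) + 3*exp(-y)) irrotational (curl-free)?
No, ∇×F = (sin(z) - 3*exp(-y), z*exp(x*z), x*(-5*sin(x*y) + 2*cos(x*y)))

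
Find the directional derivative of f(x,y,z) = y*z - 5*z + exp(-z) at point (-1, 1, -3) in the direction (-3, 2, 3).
3*sqrt(22)*(-exp(3) - 6)/22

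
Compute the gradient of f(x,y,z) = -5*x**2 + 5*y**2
(-10*x, 10*y, 0)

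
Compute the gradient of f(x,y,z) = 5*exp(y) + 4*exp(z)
(0, 5*exp(y), 4*exp(z))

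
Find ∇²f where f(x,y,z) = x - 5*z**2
-10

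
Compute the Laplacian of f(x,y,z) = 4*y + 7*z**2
14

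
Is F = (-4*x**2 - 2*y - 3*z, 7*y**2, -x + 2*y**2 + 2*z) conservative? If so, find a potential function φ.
No, ∇×F = (4*y, -2, 2) ≠ 0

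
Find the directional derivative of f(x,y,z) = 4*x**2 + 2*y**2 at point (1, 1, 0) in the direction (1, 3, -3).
20*sqrt(19)/19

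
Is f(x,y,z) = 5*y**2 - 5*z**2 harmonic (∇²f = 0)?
Yes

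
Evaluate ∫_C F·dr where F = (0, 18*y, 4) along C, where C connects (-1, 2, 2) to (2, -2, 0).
-8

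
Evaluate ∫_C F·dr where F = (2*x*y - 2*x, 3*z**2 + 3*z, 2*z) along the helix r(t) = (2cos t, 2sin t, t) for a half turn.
-12*pi - 12 + pi**2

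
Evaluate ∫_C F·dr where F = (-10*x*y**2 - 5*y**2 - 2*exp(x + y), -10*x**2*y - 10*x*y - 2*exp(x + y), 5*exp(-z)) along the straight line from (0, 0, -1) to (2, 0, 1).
-2*exp(2) - 5*exp(-1) + 2 + 5*E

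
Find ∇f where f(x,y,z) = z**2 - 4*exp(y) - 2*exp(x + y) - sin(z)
(-2*exp(x + y), 2*(-exp(x) - 2)*exp(y), 2*z - cos(z))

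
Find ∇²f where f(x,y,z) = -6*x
0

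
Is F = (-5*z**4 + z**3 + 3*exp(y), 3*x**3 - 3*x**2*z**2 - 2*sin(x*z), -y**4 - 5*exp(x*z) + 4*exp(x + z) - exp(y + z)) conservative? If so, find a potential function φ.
No, ∇×F = (6*x**2*z + 2*x*cos(x*z) - 4*y**3 - exp(y + z), -20*z**3 + 3*z**2 + 5*z*exp(x*z) - 4*exp(x + z), 9*x**2 - 6*x*z**2 - 2*z*cos(x*z) - 3*exp(y)) ≠ 0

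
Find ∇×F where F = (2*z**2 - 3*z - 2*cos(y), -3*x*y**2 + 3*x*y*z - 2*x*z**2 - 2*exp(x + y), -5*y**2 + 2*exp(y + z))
(-3*x*y + 4*x*z - 10*y + 2*exp(y + z), 4*z - 3, -3*y**2 + 3*y*z - 2*z**2 - 2*exp(x + y) - 2*sin(y))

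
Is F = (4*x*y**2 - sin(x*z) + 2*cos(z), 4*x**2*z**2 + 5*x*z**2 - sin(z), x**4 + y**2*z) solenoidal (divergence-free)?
No, ∇·F = 5*y**2 - z*cos(x*z)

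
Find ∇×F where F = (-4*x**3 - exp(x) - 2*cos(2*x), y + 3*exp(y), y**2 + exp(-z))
(2*y, 0, 0)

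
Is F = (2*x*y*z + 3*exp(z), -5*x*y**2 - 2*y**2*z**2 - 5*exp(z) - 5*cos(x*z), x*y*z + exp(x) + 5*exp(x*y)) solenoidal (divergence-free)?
No, ∇·F = y*(-9*x - 4*z**2 + 2*z)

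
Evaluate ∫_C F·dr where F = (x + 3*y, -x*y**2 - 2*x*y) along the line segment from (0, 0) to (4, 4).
-224/3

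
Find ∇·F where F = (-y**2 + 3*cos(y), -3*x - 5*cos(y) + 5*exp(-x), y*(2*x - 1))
5*sin(y)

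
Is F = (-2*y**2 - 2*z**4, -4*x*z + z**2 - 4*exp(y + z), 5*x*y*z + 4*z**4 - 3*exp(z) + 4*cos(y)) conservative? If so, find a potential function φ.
No, ∇×F = (5*x*z + 4*x - 2*z + 4*exp(y + z) - 4*sin(y), z*(-5*y - 8*z**2), 4*y - 4*z) ≠ 0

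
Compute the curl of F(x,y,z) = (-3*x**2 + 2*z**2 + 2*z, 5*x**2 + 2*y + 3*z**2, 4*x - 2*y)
(-6*z - 2, 4*z - 2, 10*x)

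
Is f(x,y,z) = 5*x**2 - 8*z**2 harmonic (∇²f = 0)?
No, ∇²f = -6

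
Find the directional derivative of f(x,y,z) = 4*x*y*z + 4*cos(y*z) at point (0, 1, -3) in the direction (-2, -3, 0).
12*sqrt(13)*(3*sin(3) + 2)/13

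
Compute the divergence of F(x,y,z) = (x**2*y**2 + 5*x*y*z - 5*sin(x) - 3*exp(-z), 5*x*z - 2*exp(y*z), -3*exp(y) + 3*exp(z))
2*x*y**2 + 5*y*z - 2*z*exp(y*z) + 3*exp(z) - 5*cos(x)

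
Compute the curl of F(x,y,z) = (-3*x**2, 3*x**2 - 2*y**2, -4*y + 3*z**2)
(-4, 0, 6*x)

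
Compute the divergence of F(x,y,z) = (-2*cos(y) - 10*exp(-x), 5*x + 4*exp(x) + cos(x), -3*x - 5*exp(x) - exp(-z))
exp(-z) + 10*exp(-x)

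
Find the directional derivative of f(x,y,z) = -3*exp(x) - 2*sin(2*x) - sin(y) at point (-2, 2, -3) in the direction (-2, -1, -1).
sqrt(6)*(8*exp(2)*cos(4) + exp(2)*cos(2) + 6)*exp(-2)/6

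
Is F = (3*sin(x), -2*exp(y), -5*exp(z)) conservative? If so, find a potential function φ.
Yes, F is conservative. φ = -2*exp(y) - 5*exp(z) - 3*cos(x)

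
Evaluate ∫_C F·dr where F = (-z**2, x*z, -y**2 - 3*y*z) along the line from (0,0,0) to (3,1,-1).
-8/3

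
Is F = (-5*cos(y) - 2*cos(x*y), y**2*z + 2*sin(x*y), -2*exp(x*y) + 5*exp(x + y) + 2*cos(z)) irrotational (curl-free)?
No, ∇×F = (-2*x*exp(x*y) - y**2 + 5*exp(x + y), 2*y*exp(x*y) - 5*exp(x + y), -2*x*sin(x*y) + 2*y*cos(x*y) - 5*sin(y))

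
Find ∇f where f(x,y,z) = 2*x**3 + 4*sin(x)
(6*x**2 + 4*cos(x), 0, 0)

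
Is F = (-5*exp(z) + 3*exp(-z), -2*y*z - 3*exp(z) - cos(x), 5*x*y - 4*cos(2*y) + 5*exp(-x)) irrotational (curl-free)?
No, ∇×F = (5*x + 2*y + 3*exp(z) + 8*sin(2*y), -5*y - 5*exp(z) - 3*exp(-z) + 5*exp(-x), sin(x))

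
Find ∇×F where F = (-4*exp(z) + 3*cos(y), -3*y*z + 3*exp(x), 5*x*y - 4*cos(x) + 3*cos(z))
(5*x + 3*y, -5*y - 4*exp(z) - 4*sin(x), 3*exp(x) + 3*sin(y))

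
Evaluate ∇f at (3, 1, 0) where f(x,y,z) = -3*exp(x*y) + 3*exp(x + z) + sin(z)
(0, -9*exp(3), 1 + 3*exp(3))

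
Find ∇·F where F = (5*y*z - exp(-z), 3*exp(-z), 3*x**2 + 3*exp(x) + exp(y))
0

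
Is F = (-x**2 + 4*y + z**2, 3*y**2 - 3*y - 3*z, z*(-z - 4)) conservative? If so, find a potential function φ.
No, ∇×F = (3, 2*z, -4) ≠ 0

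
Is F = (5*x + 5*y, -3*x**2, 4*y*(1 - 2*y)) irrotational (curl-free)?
No, ∇×F = (4 - 16*y, 0, -6*x - 5)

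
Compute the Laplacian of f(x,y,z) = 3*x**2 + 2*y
6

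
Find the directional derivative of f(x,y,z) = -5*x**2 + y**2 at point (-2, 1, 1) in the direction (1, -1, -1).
6*sqrt(3)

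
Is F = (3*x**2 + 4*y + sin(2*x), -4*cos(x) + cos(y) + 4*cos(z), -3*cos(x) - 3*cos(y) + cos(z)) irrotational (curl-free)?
No, ∇×F = (3*sin(y) + 4*sin(z), -3*sin(x), 4*sin(x) - 4)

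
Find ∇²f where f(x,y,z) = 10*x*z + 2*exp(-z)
2*exp(-z)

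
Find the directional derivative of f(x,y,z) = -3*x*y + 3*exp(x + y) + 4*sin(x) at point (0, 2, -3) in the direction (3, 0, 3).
sqrt(2)*(-2 + 3*exp(2))/2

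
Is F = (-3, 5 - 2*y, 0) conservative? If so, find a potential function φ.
Yes, F is conservative. φ = -3*x - y**2 + 5*y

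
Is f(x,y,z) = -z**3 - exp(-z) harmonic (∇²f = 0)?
No, ∇²f = -6*z - exp(-z)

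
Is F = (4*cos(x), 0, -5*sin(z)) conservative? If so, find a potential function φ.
Yes, F is conservative. φ = 4*sin(x) + 5*cos(z)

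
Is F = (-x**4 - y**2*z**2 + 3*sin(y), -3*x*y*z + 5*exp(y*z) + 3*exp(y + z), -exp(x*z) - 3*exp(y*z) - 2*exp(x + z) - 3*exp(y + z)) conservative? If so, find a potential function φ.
No, ∇×F = (3*x*y - 5*y*exp(y*z) - 3*z*exp(y*z) - 6*exp(y + z), -2*y**2*z + z*exp(x*z) + 2*exp(x + z), 2*y*z**2 - 3*y*z - 3*cos(y)) ≠ 0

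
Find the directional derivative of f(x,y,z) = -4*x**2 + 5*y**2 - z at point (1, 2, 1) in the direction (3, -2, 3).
-67*sqrt(22)/22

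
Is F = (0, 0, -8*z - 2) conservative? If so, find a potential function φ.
Yes, F is conservative. φ = 2*z*(-2*z - 1)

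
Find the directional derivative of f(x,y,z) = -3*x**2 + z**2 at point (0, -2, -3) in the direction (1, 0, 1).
-3*sqrt(2)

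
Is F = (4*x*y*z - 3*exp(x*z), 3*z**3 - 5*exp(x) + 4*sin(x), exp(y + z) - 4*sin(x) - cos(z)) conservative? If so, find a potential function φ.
No, ∇×F = (-9*z**2 + exp(y + z), 4*x*y - 3*x*exp(x*z) + 4*cos(x), -4*x*z - 5*exp(x) + 4*cos(x)) ≠ 0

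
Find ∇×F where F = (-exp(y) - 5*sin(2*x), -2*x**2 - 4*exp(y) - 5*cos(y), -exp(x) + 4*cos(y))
(-4*sin(y), exp(x), -4*x + exp(y))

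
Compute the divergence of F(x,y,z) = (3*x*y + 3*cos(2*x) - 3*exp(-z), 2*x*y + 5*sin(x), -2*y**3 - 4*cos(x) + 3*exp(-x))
2*x + 3*y - 6*sin(2*x)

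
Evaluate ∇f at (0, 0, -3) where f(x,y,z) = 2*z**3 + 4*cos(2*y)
(0, 0, 54)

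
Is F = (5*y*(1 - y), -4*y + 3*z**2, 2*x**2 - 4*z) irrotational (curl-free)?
No, ∇×F = (-6*z, -4*x, 10*y - 5)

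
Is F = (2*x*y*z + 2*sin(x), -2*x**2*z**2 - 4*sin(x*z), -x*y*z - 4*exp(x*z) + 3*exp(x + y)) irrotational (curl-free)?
No, ∇×F = (4*x**2*z - x*z + 4*x*cos(x*z) + 3*exp(x + y), 2*x*y + y*z + 4*z*exp(x*z) - 3*exp(x + y), -2*z*(2*x*z + x + 2*cos(x*z)))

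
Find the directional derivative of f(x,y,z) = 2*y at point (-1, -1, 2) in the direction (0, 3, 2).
6*sqrt(13)/13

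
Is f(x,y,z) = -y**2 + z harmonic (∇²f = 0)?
No, ∇²f = -2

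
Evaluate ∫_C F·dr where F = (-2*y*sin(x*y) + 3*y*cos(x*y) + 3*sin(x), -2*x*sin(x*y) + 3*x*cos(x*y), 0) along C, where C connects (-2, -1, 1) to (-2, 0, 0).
-3*sin(2) - 2*cos(2) + 2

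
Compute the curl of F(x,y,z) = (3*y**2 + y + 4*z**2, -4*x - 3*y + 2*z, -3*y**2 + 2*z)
(-6*y - 2, 8*z, -6*y - 5)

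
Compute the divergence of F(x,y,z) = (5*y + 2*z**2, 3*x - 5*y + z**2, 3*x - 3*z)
-8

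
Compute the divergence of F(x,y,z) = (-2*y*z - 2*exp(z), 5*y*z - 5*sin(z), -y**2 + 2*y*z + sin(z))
2*y + 5*z + cos(z)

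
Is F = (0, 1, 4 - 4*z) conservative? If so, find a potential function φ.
Yes, F is conservative. φ = y - 2*z**2 + 4*z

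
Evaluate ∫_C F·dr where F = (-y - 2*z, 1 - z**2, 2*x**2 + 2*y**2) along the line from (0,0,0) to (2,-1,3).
7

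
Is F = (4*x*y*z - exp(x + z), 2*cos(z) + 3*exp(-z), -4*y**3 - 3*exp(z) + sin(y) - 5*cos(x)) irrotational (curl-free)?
No, ∇×F = (-12*y**2 + 2*sin(z) + cos(y) + 3*exp(-z), 4*x*y - exp(x + z) - 5*sin(x), -4*x*z)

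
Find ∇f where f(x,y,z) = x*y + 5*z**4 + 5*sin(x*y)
(y*(5*cos(x*y) + 1), x*(5*cos(x*y) + 1), 20*z**3)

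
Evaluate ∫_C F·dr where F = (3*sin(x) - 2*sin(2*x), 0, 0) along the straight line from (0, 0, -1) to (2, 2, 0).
cos(4) - 3*cos(2) + 2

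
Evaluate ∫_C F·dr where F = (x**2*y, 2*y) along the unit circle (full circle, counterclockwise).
-pi/4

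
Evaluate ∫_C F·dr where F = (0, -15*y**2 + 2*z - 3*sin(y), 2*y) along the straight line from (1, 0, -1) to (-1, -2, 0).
3*cos(2) + 37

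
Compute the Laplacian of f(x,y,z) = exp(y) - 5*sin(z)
exp(y) + 5*sin(z)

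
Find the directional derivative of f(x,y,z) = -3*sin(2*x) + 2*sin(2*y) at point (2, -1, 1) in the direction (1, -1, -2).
sqrt(6)*(-2*cos(2)/3 - cos(4))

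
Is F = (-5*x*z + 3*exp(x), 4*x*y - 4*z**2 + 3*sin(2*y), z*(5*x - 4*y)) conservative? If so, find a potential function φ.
No, ∇×F = (4*z, -5*x - 5*z, 4*y) ≠ 0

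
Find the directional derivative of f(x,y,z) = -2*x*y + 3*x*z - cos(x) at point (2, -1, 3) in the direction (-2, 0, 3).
-2*sqrt(13)*(sin(2) + 2)/13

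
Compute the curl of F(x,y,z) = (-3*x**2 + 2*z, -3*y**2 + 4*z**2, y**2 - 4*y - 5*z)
(2*y - 8*z - 4, 2, 0)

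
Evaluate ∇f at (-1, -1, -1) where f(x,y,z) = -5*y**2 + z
(0, 10, 1)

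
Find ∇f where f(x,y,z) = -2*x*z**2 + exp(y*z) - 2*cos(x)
(-2*z**2 + 2*sin(x), z*exp(y*z), -4*x*z + y*exp(y*z))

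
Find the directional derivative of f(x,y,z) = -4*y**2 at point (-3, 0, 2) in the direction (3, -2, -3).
0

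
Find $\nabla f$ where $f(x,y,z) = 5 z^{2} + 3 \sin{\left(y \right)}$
(0, 3*cos(y), 10*z)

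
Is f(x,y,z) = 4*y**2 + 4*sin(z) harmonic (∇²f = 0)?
No, ∇²f = 8 - 4*sin(z)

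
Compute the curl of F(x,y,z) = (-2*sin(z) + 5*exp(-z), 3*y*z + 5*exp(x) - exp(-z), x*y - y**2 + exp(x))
(x - 5*y - exp(-z), -y - exp(x) - 2*cos(z) - 5*exp(-z), 5*exp(x))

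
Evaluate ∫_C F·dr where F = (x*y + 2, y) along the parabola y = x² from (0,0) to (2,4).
16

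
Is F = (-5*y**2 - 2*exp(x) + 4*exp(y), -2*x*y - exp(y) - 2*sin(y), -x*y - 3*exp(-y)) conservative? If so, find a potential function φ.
No, ∇×F = (-x + 3*exp(-y), y, 8*y - 4*exp(y)) ≠ 0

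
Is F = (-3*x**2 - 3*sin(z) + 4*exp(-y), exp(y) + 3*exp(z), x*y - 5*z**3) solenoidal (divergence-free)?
No, ∇·F = -6*x - 15*z**2 + exp(y)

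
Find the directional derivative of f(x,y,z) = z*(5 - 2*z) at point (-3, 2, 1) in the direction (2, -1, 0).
0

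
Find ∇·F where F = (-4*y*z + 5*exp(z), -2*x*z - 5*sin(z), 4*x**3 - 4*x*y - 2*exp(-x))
0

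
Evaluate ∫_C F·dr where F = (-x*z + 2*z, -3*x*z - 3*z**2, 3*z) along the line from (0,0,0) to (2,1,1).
-5/6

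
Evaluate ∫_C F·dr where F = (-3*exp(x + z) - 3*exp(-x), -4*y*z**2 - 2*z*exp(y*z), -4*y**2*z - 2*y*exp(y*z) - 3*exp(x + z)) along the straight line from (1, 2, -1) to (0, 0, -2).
-3*exp(-1) - exp(-2) + 12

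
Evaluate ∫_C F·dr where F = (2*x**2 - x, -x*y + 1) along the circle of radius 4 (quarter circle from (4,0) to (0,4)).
-52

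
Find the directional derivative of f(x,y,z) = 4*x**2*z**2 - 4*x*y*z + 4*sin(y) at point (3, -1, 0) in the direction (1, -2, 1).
sqrt(6)*(2 - 4*cos(1)/3)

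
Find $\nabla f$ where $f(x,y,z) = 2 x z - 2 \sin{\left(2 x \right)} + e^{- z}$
(2*z - 4*cos(2*x), 0, 2*x - exp(-z))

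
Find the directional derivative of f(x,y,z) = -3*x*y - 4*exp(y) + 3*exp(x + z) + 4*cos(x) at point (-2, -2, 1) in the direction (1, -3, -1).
4*sqrt(11)*(-3*exp(2) + 3 + exp(2)*sin(2))*exp(-2)/11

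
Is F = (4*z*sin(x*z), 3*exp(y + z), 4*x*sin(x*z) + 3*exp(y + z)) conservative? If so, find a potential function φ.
Yes, F is conservative. φ = 3*exp(y + z) - 4*cos(x*z)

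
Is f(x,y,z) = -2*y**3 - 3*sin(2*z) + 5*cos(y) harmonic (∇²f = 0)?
No, ∇²f = -12*y + 12*sin(2*z) - 5*cos(y)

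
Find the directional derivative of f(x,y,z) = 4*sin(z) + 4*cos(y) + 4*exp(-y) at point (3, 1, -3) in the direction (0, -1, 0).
4*exp(-1) + 4*sin(1)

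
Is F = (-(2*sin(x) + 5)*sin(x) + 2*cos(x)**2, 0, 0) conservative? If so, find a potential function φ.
Yes, F is conservative. φ = (2*sin(x) + 5)*cos(x)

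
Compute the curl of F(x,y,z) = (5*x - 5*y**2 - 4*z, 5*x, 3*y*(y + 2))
(6*y + 6, -4, 10*y + 5)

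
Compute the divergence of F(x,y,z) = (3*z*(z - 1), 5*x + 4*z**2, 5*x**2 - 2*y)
0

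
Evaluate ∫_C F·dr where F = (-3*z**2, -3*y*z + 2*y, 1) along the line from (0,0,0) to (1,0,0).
0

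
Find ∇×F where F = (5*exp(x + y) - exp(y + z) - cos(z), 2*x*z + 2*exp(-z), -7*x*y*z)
(-7*x*z - 2*x + 2*exp(-z), 7*y*z - exp(y + z) + sin(z), 2*z - 5*exp(x + y) + exp(y + z))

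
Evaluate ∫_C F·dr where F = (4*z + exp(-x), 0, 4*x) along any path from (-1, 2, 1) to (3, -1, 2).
-exp(-3) + E + 28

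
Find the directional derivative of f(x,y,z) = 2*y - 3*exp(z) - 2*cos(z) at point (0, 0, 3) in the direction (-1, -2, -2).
-4/3 - 4*sin(3)/3 + 2*exp(3)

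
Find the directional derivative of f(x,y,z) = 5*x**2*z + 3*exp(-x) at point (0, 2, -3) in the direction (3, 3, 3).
-sqrt(3)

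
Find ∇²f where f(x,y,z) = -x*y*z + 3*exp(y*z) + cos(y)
3*y**2*exp(y*z) + 3*z**2*exp(y*z) - cos(y)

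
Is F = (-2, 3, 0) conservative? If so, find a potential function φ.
Yes, F is conservative. φ = -2*x + 3*y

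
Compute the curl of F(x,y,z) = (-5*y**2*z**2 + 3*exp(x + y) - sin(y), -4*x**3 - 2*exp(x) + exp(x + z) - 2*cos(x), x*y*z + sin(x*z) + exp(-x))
(x*z - exp(x + z), (-z*(10*y**2 + y + cos(x*z))*exp(x) + 1)*exp(-x), -12*x**2 + 10*y*z**2 - 2*exp(x) - 3*exp(x + y) + exp(x + z) + 2*sin(x) + cos(y))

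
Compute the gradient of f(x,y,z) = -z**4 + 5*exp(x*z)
(5*z*exp(x*z), 0, 5*x*exp(x*z) - 4*z**3)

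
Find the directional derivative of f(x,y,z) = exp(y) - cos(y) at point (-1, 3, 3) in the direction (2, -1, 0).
-sqrt(5)*(sin(3) + exp(3))/5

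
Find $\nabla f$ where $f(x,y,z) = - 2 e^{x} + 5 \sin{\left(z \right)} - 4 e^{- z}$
(-2*exp(x), 0, 5*cos(z) + 4*exp(-z))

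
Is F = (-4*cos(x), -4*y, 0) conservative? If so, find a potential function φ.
Yes, F is conservative. φ = -2*y**2 - 4*sin(x)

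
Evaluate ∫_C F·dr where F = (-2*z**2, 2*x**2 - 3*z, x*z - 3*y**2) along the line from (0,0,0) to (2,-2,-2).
-6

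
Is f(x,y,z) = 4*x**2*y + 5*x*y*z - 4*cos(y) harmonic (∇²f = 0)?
No, ∇²f = 8*y + 4*cos(y)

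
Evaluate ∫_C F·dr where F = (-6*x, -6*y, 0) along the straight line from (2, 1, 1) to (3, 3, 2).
-39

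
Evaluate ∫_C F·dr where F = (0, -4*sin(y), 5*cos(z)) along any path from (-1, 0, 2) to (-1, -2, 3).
-5*sin(2) - 4 + 4*cos(2) + 5*sin(3)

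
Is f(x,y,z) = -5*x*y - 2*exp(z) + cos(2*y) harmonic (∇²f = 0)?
No, ∇²f = -2*exp(z) - 4*cos(2*y)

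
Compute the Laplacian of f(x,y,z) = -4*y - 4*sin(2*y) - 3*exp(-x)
16*sin(2*y) - 3*exp(-x)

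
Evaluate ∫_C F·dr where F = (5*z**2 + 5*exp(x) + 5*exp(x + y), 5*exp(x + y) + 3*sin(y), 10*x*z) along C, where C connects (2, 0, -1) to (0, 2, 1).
-5*exp(2) - 2 - 3*cos(2)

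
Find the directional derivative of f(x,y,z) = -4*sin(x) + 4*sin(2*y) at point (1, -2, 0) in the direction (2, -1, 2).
-8*cos(1)/3 - 8*cos(4)/3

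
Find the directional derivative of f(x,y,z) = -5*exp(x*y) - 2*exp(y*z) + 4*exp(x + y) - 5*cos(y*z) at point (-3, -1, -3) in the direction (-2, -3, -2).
sqrt(17)*(-77*exp(7) - 20 + 55*exp(4)*sin(3))*exp(-4)/17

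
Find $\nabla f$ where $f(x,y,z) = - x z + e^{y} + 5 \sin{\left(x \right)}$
(-z + 5*cos(x), exp(y), -x)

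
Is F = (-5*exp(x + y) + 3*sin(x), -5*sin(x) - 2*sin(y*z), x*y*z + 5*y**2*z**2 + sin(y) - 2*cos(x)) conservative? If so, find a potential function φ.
No, ∇×F = (x*z + 10*y*z**2 + 2*y*cos(y*z) + cos(y), -y*z - 2*sin(x), 5*exp(x + y) - 5*cos(x)) ≠ 0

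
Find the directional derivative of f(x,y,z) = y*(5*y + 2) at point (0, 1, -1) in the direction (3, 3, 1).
36*sqrt(19)/19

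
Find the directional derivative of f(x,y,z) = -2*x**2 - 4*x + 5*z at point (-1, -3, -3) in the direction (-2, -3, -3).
-15*sqrt(22)/22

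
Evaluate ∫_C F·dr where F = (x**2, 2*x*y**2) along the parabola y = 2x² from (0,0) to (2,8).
12344/21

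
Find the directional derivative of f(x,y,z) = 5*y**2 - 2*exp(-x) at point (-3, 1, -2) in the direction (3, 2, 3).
sqrt(22)*(10 + 3*exp(3))/11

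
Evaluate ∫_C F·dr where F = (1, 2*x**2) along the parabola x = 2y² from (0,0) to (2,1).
18/5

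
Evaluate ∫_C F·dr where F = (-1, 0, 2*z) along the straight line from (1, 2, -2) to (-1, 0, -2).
2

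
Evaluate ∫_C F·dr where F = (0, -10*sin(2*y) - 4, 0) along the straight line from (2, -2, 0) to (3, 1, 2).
-12 + 5*cos(2) - 5*cos(4)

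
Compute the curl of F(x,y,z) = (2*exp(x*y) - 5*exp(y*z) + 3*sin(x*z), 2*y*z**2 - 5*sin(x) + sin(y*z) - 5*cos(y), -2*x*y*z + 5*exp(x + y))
(-2*x*z - 4*y*z - y*cos(y*z) + 5*exp(x + y), 3*x*cos(x*z) + 2*y*z - 5*y*exp(y*z) - 5*exp(x + y), -2*x*exp(x*y) + 5*z*exp(y*z) - 5*cos(x))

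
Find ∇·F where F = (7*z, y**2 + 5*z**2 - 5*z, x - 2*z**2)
2*y - 4*z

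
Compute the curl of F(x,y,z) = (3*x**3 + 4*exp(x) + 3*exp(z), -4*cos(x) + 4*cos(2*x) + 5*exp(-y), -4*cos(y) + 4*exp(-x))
(4*sin(y), 3*exp(z) + 4*exp(-x), 4*sin(x) - 8*sin(2*x))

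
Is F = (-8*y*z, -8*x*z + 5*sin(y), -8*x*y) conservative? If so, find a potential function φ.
Yes, F is conservative. φ = -8*x*y*z - 5*cos(y)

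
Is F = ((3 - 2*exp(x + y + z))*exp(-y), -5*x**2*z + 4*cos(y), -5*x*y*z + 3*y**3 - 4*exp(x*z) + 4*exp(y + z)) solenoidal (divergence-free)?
No, ∇·F = -5*x*y - 4*x*exp(x*z) - 2*exp(x + z) + 4*exp(y + z) - 4*sin(y)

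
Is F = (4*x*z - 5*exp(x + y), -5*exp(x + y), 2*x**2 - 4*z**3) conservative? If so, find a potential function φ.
Yes, F is conservative. φ = 2*x**2*z - z**4 - 5*exp(x + y)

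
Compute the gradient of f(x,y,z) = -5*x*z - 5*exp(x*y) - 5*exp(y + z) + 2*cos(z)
(-5*y*exp(x*y) - 5*z, -5*x*exp(x*y) - 5*exp(y + z), -5*x - 5*exp(y + z) - 2*sin(z))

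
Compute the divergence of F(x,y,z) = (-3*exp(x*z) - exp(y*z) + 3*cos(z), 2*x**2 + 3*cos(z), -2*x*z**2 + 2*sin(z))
-4*x*z - 3*z*exp(x*z) + 2*cos(z)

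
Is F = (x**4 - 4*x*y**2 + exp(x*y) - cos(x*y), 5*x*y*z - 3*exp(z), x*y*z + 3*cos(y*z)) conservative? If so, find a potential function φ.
No, ∇×F = (-5*x*y + x*z - 3*z*sin(y*z) + 3*exp(z), -y*z, 8*x*y - x*exp(x*y) - x*sin(x*y) + 5*y*z) ≠ 0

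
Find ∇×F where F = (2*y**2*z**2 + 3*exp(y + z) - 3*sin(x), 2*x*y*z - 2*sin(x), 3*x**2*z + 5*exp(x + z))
(-2*x*y, -6*x*z + 4*y**2*z - 5*exp(x + z) + 3*exp(y + z), -4*y*z**2 + 2*y*z - 3*exp(y + z) - 2*cos(x))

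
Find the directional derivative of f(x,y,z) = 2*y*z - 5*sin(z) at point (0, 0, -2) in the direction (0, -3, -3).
sqrt(2)*(5*cos(2) + 4)/2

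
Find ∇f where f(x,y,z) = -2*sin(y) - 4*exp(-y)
(0, -2*cos(y) + 4*exp(-y), 0)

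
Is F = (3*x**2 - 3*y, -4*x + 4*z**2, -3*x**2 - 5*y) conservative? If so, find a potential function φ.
No, ∇×F = (-8*z - 5, 6*x, -1) ≠ 0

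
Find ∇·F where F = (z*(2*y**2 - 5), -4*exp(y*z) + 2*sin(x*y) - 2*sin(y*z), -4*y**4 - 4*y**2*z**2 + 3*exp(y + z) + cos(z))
2*x*cos(x*y) - 8*y**2*z - 4*z*exp(y*z) - 2*z*cos(y*z) + 3*exp(y + z) - sin(z)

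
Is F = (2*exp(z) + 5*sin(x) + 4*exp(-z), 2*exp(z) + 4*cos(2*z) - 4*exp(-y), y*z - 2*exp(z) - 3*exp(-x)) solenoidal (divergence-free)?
No, ∇·F = y - 2*exp(z) + 5*cos(x) + 4*exp(-y)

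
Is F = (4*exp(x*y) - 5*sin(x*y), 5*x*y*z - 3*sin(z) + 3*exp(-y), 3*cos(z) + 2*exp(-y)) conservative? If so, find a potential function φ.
No, ∇×F = (-5*x*y + 3*cos(z) - 2*exp(-y), 0, -4*x*exp(x*y) + 5*x*cos(x*y) + 5*y*z) ≠ 0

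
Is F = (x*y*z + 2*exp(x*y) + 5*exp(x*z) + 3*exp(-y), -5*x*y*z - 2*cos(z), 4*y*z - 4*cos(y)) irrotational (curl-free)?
No, ∇×F = (5*x*y + 4*z + 4*sin(y) - 2*sin(z), x*(y + 5*exp(x*z)), -x*z - 2*x*exp(x*y) - 5*y*z + 3*exp(-y))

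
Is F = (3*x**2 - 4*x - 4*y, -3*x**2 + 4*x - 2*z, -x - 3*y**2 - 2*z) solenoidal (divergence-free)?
No, ∇·F = 6*x - 6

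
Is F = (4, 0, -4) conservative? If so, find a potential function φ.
Yes, F is conservative. φ = 4*x - 4*z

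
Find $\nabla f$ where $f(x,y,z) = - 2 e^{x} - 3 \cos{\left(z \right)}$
(-2*exp(x), 0, 3*sin(z))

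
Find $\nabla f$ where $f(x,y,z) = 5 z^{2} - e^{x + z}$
(-exp(x + z), 0, 10*z - exp(x + z))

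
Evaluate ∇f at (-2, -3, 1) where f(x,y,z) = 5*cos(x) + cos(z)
(5*sin(2), 0, -sin(1))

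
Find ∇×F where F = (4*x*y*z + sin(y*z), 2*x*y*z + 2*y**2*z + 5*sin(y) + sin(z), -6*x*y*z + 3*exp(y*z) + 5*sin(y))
(-2*x*y - 6*x*z - 2*y**2 + 3*z*exp(y*z) + 5*cos(y) - cos(z), y*(4*x + 6*z + cos(y*z)), z*(-4*x + 2*y - cos(y*z)))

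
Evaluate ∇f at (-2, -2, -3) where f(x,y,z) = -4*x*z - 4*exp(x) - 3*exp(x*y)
(-4*exp(-2) + 12 + 6*exp(4), 6*exp(4), 8)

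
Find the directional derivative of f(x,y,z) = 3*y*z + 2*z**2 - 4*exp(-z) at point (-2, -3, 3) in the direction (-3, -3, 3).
sqrt(3)*(4/3 - 2*exp(3))*exp(-3)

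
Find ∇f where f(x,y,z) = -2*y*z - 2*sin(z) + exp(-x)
(-exp(-x), -2*z, -2*y - 2*cos(z))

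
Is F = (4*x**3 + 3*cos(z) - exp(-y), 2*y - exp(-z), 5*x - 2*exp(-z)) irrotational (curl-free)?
No, ∇×F = (-exp(-z), -3*sin(z) - 5, -exp(-y))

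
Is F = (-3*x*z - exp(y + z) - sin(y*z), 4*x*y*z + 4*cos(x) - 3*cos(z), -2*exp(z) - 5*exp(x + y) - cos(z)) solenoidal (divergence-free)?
No, ∇·F = 4*x*z - 3*z - 2*exp(z) + sin(z)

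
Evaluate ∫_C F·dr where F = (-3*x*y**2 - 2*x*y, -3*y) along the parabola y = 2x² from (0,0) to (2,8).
-240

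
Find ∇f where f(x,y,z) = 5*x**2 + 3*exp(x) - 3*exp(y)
(10*x + 3*exp(x), -3*exp(y), 0)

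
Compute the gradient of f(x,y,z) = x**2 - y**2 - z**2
(2*x, -2*y, -2*z)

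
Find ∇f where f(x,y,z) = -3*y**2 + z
(0, -6*y, 1)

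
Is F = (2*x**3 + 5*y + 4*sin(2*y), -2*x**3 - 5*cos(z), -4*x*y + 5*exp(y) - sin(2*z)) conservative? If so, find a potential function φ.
No, ∇×F = (-4*x + 5*exp(y) - 5*sin(z), 4*y, -6*x**2 + 16*sin(y)**2 - 13) ≠ 0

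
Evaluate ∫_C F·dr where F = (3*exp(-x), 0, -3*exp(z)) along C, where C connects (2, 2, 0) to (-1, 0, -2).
3 - 3*E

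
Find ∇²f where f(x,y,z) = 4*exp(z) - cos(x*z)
x**2*cos(x*z) + z**2*cos(x*z) + 4*exp(z)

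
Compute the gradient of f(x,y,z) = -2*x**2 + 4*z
(-4*x, 0, 4)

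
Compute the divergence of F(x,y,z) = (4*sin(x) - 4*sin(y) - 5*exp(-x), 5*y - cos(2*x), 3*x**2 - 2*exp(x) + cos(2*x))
4*cos(x) + 5 + 5*exp(-x)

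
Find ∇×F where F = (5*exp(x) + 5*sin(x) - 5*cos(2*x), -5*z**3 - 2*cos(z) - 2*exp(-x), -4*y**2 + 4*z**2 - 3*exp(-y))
(-8*y + 15*z**2 - 2*sin(z) + 3*exp(-y), 0, 2*exp(-x))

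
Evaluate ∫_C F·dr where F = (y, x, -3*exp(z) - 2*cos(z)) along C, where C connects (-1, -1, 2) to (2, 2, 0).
2*sin(2) + 3*exp(2)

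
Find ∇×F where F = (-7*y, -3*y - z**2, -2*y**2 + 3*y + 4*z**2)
(-4*y + 2*z + 3, 0, 7)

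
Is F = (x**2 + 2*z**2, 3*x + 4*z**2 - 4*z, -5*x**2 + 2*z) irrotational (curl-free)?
No, ∇×F = (4 - 8*z, 10*x + 4*z, 3)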